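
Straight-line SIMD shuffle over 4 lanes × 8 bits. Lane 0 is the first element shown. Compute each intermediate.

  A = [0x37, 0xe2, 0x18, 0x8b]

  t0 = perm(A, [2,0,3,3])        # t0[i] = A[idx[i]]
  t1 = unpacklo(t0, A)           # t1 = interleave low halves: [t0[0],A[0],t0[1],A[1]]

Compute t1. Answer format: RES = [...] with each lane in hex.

RES = [0x18, 0x37, 0x37, 0xe2]

→ t0 |18|37|8b|8b|
→ t1 |18|37|37|e2|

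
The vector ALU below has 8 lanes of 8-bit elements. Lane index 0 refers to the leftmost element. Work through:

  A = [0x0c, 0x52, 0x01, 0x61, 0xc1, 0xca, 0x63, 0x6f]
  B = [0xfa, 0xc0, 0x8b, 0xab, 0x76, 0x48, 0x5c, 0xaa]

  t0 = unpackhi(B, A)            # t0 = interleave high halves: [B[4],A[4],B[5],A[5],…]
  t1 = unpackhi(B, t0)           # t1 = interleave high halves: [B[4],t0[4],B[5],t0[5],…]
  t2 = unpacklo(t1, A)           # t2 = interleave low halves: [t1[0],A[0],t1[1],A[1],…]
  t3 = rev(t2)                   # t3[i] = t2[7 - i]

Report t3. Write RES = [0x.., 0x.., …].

RES = [0x61, 0x63, 0x01, 0x48, 0x52, 0x5c, 0x0c, 0x76]

t0 = [0x76, 0xc1, 0x48, 0xca, 0x5c, 0x63, 0xaa, 0x6f]
t1 = [0x76, 0x5c, 0x48, 0x63, 0x5c, 0xaa, 0xaa, 0x6f]
t2 = [0x76, 0x0c, 0x5c, 0x52, 0x48, 0x01, 0x63, 0x61]
t3 = [0x61, 0x63, 0x01, 0x48, 0x52, 0x5c, 0x0c, 0x76]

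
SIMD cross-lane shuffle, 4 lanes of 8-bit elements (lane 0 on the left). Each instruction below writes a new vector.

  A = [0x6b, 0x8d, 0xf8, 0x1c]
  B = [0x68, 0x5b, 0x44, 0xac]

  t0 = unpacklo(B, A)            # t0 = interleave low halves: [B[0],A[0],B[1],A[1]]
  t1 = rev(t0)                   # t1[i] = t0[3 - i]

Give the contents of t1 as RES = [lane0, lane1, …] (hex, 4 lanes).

RES = [0x8d, 0x5b, 0x6b, 0x68]

  t0: 68 6b 5b 8d
  t1: 8d 5b 6b 68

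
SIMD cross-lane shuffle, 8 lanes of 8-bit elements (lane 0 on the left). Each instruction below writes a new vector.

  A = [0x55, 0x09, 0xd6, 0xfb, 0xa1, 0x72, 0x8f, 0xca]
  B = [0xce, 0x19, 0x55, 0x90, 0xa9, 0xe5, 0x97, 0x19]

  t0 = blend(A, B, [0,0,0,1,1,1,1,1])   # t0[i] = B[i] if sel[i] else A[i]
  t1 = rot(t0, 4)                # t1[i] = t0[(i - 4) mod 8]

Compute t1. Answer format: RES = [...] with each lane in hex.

RES = [0xa9, 0xe5, 0x97, 0x19, 0x55, 0x09, 0xd6, 0x90]

t0 = [0x55, 0x09, 0xd6, 0x90, 0xa9, 0xe5, 0x97, 0x19]
t1 = [0xa9, 0xe5, 0x97, 0x19, 0x55, 0x09, 0xd6, 0x90]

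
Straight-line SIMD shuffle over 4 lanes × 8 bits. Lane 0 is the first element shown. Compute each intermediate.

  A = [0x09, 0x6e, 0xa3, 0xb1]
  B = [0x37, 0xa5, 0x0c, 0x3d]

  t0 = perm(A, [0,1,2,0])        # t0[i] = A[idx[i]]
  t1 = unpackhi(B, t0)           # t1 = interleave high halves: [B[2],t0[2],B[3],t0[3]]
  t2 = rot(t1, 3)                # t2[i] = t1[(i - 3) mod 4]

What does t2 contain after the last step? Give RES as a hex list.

RES = [0xa3, 0x3d, 0x09, 0x0c]

→ t0 |09|6e|a3|09|
→ t1 |0c|a3|3d|09|
→ t2 |a3|3d|09|0c|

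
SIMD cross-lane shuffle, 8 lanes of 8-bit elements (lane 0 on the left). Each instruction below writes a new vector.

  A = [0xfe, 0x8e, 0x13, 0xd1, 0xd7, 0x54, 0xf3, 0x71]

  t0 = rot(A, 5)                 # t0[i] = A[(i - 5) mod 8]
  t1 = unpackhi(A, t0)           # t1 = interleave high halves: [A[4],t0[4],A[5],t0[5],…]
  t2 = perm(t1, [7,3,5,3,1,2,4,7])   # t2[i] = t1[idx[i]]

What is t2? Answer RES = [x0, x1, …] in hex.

  t0: d1 d7 54 f3 71 fe 8e 13
  t1: d7 71 54 fe f3 8e 71 13
  t2: 13 fe 8e fe 71 54 f3 13

RES = [0x13, 0xfe, 0x8e, 0xfe, 0x71, 0x54, 0xf3, 0x13]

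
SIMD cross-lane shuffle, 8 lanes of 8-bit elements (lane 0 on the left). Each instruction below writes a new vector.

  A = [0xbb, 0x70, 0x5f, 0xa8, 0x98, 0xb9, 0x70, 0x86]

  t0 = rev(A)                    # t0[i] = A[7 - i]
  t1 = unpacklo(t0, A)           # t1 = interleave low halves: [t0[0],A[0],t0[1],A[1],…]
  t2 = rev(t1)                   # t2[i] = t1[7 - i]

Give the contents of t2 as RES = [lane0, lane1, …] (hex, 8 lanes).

t0 = [0x86, 0x70, 0xb9, 0x98, 0xa8, 0x5f, 0x70, 0xbb]
t1 = [0x86, 0xbb, 0x70, 0x70, 0xb9, 0x5f, 0x98, 0xa8]
t2 = [0xa8, 0x98, 0x5f, 0xb9, 0x70, 0x70, 0xbb, 0x86]

RES = [0xa8, 0x98, 0x5f, 0xb9, 0x70, 0x70, 0xbb, 0x86]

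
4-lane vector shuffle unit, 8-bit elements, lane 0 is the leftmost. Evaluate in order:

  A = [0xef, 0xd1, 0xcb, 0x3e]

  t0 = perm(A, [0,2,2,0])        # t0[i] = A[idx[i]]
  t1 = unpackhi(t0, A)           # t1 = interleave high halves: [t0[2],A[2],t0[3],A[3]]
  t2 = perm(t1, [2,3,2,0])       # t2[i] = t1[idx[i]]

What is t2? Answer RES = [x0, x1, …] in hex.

RES = [0xef, 0x3e, 0xef, 0xcb]

→ t0 |ef|cb|cb|ef|
→ t1 |cb|cb|ef|3e|
→ t2 |ef|3e|ef|cb|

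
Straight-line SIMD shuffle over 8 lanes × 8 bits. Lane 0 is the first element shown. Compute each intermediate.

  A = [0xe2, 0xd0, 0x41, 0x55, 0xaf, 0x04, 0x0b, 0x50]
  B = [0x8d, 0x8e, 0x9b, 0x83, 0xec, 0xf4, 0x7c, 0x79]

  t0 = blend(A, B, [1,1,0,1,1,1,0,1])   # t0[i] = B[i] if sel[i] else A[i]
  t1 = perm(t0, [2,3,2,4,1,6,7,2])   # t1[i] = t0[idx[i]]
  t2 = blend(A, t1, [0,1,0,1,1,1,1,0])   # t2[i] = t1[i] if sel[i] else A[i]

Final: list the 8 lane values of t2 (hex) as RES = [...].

t0 = [0x8d, 0x8e, 0x41, 0x83, 0xec, 0xf4, 0x0b, 0x79]
t1 = [0x41, 0x83, 0x41, 0xec, 0x8e, 0x0b, 0x79, 0x41]
t2 = [0xe2, 0x83, 0x41, 0xec, 0x8e, 0x0b, 0x79, 0x50]

RES = [ 0xe2  0x83  0x41  0xec  0x8e  0x0b  0x79  0x50 ]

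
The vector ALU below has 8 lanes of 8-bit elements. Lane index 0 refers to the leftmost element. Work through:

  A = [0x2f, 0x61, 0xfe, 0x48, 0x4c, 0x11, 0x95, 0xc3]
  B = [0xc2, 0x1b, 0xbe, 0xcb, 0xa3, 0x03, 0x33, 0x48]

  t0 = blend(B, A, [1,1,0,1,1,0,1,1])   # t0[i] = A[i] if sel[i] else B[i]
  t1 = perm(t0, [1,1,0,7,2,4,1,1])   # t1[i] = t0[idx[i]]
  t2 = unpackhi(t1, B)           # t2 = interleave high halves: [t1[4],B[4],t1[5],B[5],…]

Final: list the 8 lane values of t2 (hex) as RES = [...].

t0 = [0x2f, 0x61, 0xbe, 0x48, 0x4c, 0x03, 0x95, 0xc3]
t1 = [0x61, 0x61, 0x2f, 0xc3, 0xbe, 0x4c, 0x61, 0x61]
t2 = [0xbe, 0xa3, 0x4c, 0x03, 0x61, 0x33, 0x61, 0x48]

RES = [0xbe, 0xa3, 0x4c, 0x03, 0x61, 0x33, 0x61, 0x48]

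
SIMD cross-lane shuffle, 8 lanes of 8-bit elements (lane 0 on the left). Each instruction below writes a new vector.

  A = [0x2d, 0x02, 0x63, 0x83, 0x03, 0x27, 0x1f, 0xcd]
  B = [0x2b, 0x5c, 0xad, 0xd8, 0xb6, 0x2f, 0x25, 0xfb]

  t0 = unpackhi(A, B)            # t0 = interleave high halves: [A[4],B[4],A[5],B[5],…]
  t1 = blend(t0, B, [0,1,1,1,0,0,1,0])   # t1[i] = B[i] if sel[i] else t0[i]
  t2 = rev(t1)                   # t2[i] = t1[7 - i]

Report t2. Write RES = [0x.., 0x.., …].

RES = [0xfb, 0x25, 0x25, 0x1f, 0xd8, 0xad, 0x5c, 0x03]

  t0: 03 b6 27 2f 1f 25 cd fb
  t1: 03 5c ad d8 1f 25 25 fb
  t2: fb 25 25 1f d8 ad 5c 03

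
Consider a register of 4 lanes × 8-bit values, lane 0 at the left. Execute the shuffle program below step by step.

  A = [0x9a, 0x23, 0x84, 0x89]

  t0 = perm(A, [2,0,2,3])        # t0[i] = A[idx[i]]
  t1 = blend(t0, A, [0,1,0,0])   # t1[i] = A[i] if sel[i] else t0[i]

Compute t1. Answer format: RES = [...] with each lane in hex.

  t0: 84 9a 84 89
  t1: 84 23 84 89

RES = [ 0x84  0x23  0x84  0x89 ]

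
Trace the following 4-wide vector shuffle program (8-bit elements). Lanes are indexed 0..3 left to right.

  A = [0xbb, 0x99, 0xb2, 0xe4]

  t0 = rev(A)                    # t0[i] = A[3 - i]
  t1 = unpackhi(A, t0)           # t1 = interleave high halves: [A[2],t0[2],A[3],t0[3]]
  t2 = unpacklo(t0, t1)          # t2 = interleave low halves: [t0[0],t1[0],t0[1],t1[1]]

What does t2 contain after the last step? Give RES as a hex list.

  t0: e4 b2 99 bb
  t1: b2 99 e4 bb
  t2: e4 b2 b2 99

RES = [ 0xe4  0xb2  0xb2  0x99 ]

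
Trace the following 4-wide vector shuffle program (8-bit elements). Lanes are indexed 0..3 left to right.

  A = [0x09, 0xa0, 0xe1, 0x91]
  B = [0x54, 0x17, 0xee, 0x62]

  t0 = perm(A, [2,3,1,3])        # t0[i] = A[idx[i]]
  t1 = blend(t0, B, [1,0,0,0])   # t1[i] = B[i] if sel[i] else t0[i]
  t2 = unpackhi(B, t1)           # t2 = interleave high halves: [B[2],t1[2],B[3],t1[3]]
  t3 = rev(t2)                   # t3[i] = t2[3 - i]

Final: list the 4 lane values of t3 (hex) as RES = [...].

  t0: e1 91 a0 91
  t1: 54 91 a0 91
  t2: ee a0 62 91
  t3: 91 62 a0 ee

RES = [0x91, 0x62, 0xa0, 0xee]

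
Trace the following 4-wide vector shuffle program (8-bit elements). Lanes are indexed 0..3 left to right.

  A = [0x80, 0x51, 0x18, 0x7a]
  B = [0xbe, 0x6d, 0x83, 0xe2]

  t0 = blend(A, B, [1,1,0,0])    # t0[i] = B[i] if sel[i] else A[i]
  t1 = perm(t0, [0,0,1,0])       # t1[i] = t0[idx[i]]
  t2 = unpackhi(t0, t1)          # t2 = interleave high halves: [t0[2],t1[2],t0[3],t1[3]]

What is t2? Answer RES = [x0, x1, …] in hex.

RES = [0x18, 0x6d, 0x7a, 0xbe]

t0 = [0xbe, 0x6d, 0x18, 0x7a]
t1 = [0xbe, 0xbe, 0x6d, 0xbe]
t2 = [0x18, 0x6d, 0x7a, 0xbe]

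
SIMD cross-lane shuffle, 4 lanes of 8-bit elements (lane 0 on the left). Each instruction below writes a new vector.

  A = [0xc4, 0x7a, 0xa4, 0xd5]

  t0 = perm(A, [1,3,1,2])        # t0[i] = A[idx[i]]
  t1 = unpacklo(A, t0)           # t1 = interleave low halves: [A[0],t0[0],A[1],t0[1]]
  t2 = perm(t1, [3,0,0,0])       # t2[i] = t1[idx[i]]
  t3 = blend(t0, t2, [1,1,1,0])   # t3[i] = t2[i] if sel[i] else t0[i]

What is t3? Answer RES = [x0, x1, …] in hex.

RES = [ 0xd5  0xc4  0xc4  0xa4 ]

t0 = [0x7a, 0xd5, 0x7a, 0xa4]
t1 = [0xc4, 0x7a, 0x7a, 0xd5]
t2 = [0xd5, 0xc4, 0xc4, 0xc4]
t3 = [0xd5, 0xc4, 0xc4, 0xa4]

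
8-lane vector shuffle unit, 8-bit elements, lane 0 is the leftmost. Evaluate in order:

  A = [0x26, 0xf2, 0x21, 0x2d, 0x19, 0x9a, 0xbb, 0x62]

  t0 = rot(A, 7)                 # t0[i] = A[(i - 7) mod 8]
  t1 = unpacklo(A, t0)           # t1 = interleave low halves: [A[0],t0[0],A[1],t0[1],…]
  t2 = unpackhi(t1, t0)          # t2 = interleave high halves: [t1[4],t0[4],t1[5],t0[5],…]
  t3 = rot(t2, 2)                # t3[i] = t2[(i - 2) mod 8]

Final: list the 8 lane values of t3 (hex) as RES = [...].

t0 = [0xf2, 0x21, 0x2d, 0x19, 0x9a, 0xbb, 0x62, 0x26]
t1 = [0x26, 0xf2, 0xf2, 0x21, 0x21, 0x2d, 0x2d, 0x19]
t2 = [0x21, 0x9a, 0x2d, 0xbb, 0x2d, 0x62, 0x19, 0x26]
t3 = [0x19, 0x26, 0x21, 0x9a, 0x2d, 0xbb, 0x2d, 0x62]

RES = [ 0x19  0x26  0x21  0x9a  0x2d  0xbb  0x2d  0x62 ]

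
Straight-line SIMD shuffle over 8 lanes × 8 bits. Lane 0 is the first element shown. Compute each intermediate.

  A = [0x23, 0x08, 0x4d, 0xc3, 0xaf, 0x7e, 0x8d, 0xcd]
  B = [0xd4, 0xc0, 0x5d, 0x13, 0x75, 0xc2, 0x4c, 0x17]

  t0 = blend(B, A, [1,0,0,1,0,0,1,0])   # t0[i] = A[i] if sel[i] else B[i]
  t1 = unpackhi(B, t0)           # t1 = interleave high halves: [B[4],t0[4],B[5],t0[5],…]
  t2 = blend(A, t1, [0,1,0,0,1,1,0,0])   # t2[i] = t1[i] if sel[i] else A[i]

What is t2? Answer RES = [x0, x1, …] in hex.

→ t0 |23|c0|5d|c3|75|c2|8d|17|
→ t1 |75|75|c2|c2|4c|8d|17|17|
→ t2 |23|75|4d|c3|4c|8d|8d|cd|

RES = [ 0x23  0x75  0x4d  0xc3  0x4c  0x8d  0x8d  0xcd ]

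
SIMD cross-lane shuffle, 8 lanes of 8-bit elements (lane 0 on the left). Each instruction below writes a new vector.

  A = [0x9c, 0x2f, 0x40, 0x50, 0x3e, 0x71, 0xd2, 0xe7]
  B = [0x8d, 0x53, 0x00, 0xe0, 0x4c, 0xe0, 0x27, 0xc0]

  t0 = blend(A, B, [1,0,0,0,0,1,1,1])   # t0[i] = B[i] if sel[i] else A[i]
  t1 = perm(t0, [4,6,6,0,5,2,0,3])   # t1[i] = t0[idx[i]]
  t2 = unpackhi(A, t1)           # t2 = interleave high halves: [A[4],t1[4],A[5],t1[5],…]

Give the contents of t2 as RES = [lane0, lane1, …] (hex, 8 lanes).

  t0: 8d 2f 40 50 3e e0 27 c0
  t1: 3e 27 27 8d e0 40 8d 50
  t2: 3e e0 71 40 d2 8d e7 50

RES = [0x3e, 0xe0, 0x71, 0x40, 0xd2, 0x8d, 0xe7, 0x50]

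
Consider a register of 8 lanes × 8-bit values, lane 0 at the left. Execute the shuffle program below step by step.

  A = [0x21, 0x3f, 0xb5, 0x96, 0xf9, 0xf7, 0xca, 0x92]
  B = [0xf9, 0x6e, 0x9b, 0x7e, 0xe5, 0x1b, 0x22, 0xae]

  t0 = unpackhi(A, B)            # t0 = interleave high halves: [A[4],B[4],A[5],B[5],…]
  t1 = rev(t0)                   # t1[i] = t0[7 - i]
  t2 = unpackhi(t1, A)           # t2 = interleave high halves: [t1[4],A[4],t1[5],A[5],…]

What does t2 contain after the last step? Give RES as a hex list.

  t0: f9 e5 f7 1b ca 22 92 ae
  t1: ae 92 22 ca 1b f7 e5 f9
  t2: 1b f9 f7 f7 e5 ca f9 92

RES = [0x1b, 0xf9, 0xf7, 0xf7, 0xe5, 0xca, 0xf9, 0x92]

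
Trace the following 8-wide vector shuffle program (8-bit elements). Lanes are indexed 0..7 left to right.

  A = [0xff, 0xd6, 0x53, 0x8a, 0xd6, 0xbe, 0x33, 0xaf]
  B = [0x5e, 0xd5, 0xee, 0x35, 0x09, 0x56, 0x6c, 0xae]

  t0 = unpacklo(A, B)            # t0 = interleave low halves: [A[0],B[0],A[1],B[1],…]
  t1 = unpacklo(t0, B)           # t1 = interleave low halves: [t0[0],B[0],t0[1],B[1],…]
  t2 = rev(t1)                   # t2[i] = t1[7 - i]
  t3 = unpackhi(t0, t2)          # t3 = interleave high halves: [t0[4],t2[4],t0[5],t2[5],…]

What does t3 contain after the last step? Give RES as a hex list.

t0 = [0xff, 0x5e, 0xd6, 0xd5, 0x53, 0xee, 0x8a, 0x35]
t1 = [0xff, 0x5e, 0x5e, 0xd5, 0xd6, 0xee, 0xd5, 0x35]
t2 = [0x35, 0xd5, 0xee, 0xd6, 0xd5, 0x5e, 0x5e, 0xff]
t3 = [0x53, 0xd5, 0xee, 0x5e, 0x8a, 0x5e, 0x35, 0xff]

RES = [ 0x53  0xd5  0xee  0x5e  0x8a  0x5e  0x35  0xff ]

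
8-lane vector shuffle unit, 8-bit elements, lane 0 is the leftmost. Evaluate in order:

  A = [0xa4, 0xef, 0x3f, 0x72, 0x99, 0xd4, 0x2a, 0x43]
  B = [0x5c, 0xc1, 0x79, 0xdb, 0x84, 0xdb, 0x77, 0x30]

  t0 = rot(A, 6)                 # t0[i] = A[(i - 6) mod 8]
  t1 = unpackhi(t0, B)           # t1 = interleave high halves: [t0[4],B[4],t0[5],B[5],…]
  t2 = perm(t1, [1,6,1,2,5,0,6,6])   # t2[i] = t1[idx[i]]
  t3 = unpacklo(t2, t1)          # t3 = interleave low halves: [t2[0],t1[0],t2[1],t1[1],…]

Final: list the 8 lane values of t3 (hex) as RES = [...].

  t0: 3f 72 99 d4 2a 43 a4 ef
  t1: 2a 84 43 db a4 77 ef 30
  t2: 84 ef 84 43 77 2a ef ef
  t3: 84 2a ef 84 84 43 43 db

RES = [ 0x84  0x2a  0xef  0x84  0x84  0x43  0x43  0xdb ]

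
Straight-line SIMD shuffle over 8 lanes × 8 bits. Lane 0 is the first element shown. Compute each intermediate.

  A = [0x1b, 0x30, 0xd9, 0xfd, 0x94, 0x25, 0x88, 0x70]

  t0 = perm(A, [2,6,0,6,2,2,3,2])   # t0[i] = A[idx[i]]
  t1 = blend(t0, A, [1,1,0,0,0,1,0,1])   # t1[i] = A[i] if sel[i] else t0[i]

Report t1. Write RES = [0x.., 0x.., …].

RES = [ 0x1b  0x30  0x1b  0x88  0xd9  0x25  0xfd  0x70 ]

  t0: d9 88 1b 88 d9 d9 fd d9
  t1: 1b 30 1b 88 d9 25 fd 70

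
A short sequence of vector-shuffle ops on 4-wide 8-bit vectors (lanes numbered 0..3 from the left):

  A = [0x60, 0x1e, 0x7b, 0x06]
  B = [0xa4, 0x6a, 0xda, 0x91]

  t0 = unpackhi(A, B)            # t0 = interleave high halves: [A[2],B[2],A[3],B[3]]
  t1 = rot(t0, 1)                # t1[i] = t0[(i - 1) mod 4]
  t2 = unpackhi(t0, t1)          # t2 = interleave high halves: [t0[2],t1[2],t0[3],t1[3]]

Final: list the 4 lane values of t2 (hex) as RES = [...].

RES = [ 0x06  0xda  0x91  0x06 ]

→ t0 |7b|da|06|91|
→ t1 |91|7b|da|06|
→ t2 |06|da|91|06|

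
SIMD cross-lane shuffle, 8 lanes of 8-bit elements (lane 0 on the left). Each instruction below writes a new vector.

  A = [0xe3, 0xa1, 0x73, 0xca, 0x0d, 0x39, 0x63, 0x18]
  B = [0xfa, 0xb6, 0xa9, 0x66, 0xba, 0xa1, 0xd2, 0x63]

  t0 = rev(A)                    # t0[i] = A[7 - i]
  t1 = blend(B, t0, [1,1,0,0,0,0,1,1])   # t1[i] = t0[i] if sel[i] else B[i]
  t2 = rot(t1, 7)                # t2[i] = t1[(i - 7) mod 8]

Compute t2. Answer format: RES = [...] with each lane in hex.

  t0: 18 63 39 0d ca 73 a1 e3
  t1: 18 63 a9 66 ba a1 a1 e3
  t2: 63 a9 66 ba a1 a1 e3 18

RES = [0x63, 0xa9, 0x66, 0xba, 0xa1, 0xa1, 0xe3, 0x18]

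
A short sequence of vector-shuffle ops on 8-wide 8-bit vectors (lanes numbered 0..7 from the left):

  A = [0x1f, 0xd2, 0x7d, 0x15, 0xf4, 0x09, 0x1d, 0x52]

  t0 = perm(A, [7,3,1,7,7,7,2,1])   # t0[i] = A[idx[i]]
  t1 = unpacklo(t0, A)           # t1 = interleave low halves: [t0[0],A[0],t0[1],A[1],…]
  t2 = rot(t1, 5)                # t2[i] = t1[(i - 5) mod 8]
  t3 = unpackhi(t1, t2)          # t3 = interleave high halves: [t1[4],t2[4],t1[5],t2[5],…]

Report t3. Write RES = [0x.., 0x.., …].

RES = [0xd2, 0x15, 0x7d, 0x52, 0x52, 0x1f, 0x15, 0x15]

  t0: 52 15 d2 52 52 52 7d d2
  t1: 52 1f 15 d2 d2 7d 52 15
  t2: d2 d2 7d 52 15 52 1f 15
  t3: d2 15 7d 52 52 1f 15 15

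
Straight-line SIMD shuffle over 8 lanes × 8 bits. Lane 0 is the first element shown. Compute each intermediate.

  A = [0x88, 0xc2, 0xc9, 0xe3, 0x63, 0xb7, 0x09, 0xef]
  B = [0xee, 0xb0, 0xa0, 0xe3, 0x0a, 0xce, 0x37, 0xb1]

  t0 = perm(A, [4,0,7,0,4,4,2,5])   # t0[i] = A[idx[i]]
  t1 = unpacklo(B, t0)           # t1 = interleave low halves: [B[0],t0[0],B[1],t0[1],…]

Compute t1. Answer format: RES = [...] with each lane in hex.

RES = [0xee, 0x63, 0xb0, 0x88, 0xa0, 0xef, 0xe3, 0x88]

t0 = [0x63, 0x88, 0xef, 0x88, 0x63, 0x63, 0xc9, 0xb7]
t1 = [0xee, 0x63, 0xb0, 0x88, 0xa0, 0xef, 0xe3, 0x88]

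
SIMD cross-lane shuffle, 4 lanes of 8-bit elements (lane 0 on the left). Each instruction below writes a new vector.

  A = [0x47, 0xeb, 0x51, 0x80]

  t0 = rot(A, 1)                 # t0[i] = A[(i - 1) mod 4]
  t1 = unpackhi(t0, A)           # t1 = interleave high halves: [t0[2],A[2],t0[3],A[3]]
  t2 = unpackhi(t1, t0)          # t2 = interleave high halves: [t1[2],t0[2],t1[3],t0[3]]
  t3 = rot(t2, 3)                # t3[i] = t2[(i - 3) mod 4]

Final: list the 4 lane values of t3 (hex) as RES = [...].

RES = [0xeb, 0x80, 0x51, 0x51]

→ t0 |80|47|eb|51|
→ t1 |eb|51|51|80|
→ t2 |51|eb|80|51|
→ t3 |eb|80|51|51|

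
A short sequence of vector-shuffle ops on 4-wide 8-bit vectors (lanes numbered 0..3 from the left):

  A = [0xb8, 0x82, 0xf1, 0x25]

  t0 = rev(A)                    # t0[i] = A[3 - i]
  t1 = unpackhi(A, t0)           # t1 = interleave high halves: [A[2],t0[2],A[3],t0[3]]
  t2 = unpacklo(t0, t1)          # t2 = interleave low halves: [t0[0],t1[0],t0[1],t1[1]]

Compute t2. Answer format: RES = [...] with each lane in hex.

t0 = [0x25, 0xf1, 0x82, 0xb8]
t1 = [0xf1, 0x82, 0x25, 0xb8]
t2 = [0x25, 0xf1, 0xf1, 0x82]

RES = [0x25, 0xf1, 0xf1, 0x82]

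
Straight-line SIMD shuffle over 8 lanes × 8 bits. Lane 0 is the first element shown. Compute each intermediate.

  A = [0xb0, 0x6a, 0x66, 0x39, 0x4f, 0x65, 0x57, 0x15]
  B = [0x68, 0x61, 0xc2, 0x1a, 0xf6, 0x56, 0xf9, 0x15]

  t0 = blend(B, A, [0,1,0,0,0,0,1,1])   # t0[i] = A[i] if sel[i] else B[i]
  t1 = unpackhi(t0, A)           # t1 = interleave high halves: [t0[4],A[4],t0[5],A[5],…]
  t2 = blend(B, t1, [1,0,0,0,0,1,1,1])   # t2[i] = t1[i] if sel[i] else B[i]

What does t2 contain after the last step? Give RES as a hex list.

  t0: 68 6a c2 1a f6 56 57 15
  t1: f6 4f 56 65 57 57 15 15
  t2: f6 61 c2 1a f6 57 15 15

RES = [ 0xf6  0x61  0xc2  0x1a  0xf6  0x57  0x15  0x15 ]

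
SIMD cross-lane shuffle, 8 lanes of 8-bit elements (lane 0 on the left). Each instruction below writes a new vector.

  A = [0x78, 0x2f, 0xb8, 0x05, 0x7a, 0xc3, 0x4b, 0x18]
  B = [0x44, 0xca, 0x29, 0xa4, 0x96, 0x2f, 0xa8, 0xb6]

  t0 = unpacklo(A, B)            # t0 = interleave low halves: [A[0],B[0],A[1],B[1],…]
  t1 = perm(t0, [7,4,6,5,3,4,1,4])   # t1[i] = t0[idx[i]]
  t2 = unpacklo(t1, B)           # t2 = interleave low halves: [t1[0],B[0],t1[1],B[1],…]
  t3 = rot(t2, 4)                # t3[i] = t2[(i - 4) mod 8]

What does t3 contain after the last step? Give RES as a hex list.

RES = [0x05, 0x29, 0x29, 0xa4, 0xa4, 0x44, 0xb8, 0xca]

t0 = [0x78, 0x44, 0x2f, 0xca, 0xb8, 0x29, 0x05, 0xa4]
t1 = [0xa4, 0xb8, 0x05, 0x29, 0xca, 0xb8, 0x44, 0xb8]
t2 = [0xa4, 0x44, 0xb8, 0xca, 0x05, 0x29, 0x29, 0xa4]
t3 = [0x05, 0x29, 0x29, 0xa4, 0xa4, 0x44, 0xb8, 0xca]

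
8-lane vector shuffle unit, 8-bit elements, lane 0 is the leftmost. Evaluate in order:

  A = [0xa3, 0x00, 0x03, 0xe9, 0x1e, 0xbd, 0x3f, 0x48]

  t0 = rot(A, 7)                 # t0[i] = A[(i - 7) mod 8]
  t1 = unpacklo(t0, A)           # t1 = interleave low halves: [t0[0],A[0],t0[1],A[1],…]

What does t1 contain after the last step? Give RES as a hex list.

RES = [0x00, 0xa3, 0x03, 0x00, 0xe9, 0x03, 0x1e, 0xe9]

  t0: 00 03 e9 1e bd 3f 48 a3
  t1: 00 a3 03 00 e9 03 1e e9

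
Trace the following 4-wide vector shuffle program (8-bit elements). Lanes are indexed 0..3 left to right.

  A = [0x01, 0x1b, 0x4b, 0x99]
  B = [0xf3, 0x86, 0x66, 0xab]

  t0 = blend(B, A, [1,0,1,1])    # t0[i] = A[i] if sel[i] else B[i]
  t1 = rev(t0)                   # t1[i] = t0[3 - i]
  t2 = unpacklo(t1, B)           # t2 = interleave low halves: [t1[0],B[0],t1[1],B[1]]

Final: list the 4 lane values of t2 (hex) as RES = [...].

RES = [ 0x99  0xf3  0x4b  0x86 ]

  t0: 01 86 4b 99
  t1: 99 4b 86 01
  t2: 99 f3 4b 86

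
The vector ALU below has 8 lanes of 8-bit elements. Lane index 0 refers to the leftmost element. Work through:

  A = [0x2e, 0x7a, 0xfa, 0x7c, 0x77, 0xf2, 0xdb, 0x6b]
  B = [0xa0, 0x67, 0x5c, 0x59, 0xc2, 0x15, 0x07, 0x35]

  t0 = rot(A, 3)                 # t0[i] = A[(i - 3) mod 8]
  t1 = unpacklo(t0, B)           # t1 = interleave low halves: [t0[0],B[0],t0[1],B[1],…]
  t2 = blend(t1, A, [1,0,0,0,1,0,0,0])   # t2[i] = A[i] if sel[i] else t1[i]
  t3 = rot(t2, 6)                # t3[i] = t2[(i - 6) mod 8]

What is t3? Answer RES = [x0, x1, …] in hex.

  t0: f2 db 6b 2e 7a fa 7c 77
  t1: f2 a0 db 67 6b 5c 2e 59
  t2: 2e a0 db 67 77 5c 2e 59
  t3: db 67 77 5c 2e 59 2e a0

RES = [0xdb, 0x67, 0x77, 0x5c, 0x2e, 0x59, 0x2e, 0xa0]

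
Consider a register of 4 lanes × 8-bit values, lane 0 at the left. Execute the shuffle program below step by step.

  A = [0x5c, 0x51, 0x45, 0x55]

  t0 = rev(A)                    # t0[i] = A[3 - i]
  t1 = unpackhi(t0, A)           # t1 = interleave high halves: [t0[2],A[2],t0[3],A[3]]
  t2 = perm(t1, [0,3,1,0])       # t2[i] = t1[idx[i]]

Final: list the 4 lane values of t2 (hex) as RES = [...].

RES = [ 0x51  0x55  0x45  0x51 ]

→ t0 |55|45|51|5c|
→ t1 |51|45|5c|55|
→ t2 |51|55|45|51|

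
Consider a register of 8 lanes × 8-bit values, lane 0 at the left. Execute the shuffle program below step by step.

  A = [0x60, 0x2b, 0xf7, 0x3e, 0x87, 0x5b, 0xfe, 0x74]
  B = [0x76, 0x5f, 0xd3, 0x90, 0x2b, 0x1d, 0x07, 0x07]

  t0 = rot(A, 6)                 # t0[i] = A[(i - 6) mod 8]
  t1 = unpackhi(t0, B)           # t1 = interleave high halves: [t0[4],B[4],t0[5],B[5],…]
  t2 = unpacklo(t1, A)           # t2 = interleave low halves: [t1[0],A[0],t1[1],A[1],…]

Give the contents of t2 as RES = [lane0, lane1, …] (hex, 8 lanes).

→ t0 |f7|3e|87|5b|fe|74|60|2b|
→ t1 |fe|2b|74|1d|60|07|2b|07|
→ t2 |fe|60|2b|2b|74|f7|1d|3e|

RES = [ 0xfe  0x60  0x2b  0x2b  0x74  0xf7  0x1d  0x3e ]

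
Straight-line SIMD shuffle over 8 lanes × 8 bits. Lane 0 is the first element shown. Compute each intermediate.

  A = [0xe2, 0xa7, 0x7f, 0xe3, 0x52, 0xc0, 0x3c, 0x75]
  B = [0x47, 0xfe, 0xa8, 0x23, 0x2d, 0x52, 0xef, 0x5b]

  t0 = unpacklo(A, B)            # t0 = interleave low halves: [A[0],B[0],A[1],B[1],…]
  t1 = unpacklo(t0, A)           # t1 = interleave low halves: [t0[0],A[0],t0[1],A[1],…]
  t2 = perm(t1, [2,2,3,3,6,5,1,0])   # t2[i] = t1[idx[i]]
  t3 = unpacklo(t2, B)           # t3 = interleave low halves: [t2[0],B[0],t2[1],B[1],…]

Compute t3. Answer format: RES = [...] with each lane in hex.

RES = [ 0x47  0x47  0x47  0xfe  0xa7  0xa8  0xa7  0x23 ]

→ t0 |e2|47|a7|fe|7f|a8|e3|23|
→ t1 |e2|e2|47|a7|a7|7f|fe|e3|
→ t2 |47|47|a7|a7|fe|7f|e2|e2|
→ t3 |47|47|47|fe|a7|a8|a7|23|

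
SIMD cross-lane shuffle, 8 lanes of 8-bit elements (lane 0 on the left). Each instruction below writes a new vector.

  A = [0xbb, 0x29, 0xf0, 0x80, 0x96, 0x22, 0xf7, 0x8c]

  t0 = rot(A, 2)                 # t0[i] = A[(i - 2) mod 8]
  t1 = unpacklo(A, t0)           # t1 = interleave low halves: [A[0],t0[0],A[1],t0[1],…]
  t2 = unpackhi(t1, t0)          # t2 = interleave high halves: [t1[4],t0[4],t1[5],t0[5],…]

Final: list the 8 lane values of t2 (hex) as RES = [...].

RES = [0xf0, 0xf0, 0xbb, 0x80, 0x80, 0x96, 0x29, 0x22]

  t0: f7 8c bb 29 f0 80 96 22
  t1: bb f7 29 8c f0 bb 80 29
  t2: f0 f0 bb 80 80 96 29 22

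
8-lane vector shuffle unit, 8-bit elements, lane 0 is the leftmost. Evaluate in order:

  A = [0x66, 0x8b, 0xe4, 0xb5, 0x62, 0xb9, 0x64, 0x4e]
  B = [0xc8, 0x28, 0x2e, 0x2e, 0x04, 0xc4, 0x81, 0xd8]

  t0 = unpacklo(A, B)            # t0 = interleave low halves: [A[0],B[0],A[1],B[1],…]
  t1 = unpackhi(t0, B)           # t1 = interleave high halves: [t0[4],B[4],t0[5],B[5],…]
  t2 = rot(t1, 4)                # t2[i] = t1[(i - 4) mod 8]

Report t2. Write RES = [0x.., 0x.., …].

  t0: 66 c8 8b 28 e4 2e b5 2e
  t1: e4 04 2e c4 b5 81 2e d8
  t2: b5 81 2e d8 e4 04 2e c4

RES = [ 0xb5  0x81  0x2e  0xd8  0xe4  0x04  0x2e  0xc4 ]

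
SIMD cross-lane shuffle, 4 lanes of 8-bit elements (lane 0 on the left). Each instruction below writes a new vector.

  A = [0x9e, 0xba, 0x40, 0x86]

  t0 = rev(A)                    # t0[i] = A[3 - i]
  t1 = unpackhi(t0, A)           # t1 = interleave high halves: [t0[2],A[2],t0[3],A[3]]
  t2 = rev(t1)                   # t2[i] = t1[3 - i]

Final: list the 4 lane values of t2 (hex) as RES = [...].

RES = [ 0x86  0x9e  0x40  0xba ]

  t0: 86 40 ba 9e
  t1: ba 40 9e 86
  t2: 86 9e 40 ba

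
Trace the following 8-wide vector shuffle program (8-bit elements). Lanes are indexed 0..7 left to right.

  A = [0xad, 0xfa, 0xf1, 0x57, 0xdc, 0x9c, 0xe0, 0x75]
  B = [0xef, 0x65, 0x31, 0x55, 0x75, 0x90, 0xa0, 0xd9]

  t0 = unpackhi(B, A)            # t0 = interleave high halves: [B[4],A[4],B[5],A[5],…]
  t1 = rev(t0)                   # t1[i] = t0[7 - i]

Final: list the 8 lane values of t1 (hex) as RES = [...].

t0 = [0x75, 0xdc, 0x90, 0x9c, 0xa0, 0xe0, 0xd9, 0x75]
t1 = [0x75, 0xd9, 0xe0, 0xa0, 0x9c, 0x90, 0xdc, 0x75]

RES = [0x75, 0xd9, 0xe0, 0xa0, 0x9c, 0x90, 0xdc, 0x75]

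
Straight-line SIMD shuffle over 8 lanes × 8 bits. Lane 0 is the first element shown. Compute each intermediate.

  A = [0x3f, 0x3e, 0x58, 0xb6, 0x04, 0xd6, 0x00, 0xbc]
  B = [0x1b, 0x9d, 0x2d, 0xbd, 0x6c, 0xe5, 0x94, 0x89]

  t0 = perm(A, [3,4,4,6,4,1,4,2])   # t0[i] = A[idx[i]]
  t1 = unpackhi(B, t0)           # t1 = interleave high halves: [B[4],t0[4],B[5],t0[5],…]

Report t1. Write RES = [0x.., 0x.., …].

RES = [0x6c, 0x04, 0xe5, 0x3e, 0x94, 0x04, 0x89, 0x58]

→ t0 |b6|04|04|00|04|3e|04|58|
→ t1 |6c|04|e5|3e|94|04|89|58|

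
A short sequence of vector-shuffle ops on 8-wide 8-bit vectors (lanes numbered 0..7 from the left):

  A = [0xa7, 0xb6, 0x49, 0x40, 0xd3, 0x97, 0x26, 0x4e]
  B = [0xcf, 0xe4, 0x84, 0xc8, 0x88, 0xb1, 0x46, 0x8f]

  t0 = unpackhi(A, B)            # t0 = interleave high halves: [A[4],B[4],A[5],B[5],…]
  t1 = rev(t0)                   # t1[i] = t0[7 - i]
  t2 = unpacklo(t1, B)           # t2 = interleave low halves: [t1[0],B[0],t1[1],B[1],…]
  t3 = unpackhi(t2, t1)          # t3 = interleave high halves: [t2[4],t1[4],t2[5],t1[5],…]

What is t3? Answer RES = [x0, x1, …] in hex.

  t0: d3 88 97 b1 26 46 4e 8f
  t1: 8f 4e 46 26 b1 97 88 d3
  t2: 8f cf 4e e4 46 84 26 c8
  t3: 46 b1 84 97 26 88 c8 d3

RES = [ 0x46  0xb1  0x84  0x97  0x26  0x88  0xc8  0xd3 ]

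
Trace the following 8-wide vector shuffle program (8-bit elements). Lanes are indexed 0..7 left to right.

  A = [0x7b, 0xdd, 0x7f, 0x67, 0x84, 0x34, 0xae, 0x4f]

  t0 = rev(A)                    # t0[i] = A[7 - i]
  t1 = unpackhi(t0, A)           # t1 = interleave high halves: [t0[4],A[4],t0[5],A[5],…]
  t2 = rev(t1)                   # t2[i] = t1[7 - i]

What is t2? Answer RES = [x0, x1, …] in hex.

  t0: 4f ae 34 84 67 7f dd 7b
  t1: 67 84 7f 34 dd ae 7b 4f
  t2: 4f 7b ae dd 34 7f 84 67

RES = [ 0x4f  0x7b  0xae  0xdd  0x34  0x7f  0x84  0x67 ]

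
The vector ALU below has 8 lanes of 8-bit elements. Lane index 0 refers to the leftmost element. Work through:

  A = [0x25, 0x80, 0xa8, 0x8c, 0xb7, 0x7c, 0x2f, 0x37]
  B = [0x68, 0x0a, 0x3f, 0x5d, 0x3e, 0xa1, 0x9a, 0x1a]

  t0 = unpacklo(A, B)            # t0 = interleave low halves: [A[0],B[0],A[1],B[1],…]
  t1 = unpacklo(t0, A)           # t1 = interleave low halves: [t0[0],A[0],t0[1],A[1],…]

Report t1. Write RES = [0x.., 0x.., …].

→ t0 |25|68|80|0a|a8|3f|8c|5d|
→ t1 |25|25|68|80|80|a8|0a|8c|

RES = [0x25, 0x25, 0x68, 0x80, 0x80, 0xa8, 0x0a, 0x8c]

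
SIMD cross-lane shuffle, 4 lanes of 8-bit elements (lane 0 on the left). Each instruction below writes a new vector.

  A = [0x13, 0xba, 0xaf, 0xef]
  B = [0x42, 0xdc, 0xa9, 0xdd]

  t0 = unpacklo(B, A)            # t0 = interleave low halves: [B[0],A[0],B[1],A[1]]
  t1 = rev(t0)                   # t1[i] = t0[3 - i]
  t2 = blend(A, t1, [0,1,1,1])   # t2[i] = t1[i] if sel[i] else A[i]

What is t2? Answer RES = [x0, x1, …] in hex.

  t0: 42 13 dc ba
  t1: ba dc 13 42
  t2: 13 dc 13 42

RES = [0x13, 0xdc, 0x13, 0x42]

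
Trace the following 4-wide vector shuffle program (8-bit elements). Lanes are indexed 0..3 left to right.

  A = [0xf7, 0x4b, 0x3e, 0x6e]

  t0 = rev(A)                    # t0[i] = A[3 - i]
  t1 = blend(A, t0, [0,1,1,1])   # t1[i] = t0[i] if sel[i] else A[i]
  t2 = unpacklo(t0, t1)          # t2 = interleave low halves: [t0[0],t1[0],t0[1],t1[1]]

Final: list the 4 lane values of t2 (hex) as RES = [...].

RES = [ 0x6e  0xf7  0x3e  0x3e ]

t0 = [0x6e, 0x3e, 0x4b, 0xf7]
t1 = [0xf7, 0x3e, 0x4b, 0xf7]
t2 = [0x6e, 0xf7, 0x3e, 0x3e]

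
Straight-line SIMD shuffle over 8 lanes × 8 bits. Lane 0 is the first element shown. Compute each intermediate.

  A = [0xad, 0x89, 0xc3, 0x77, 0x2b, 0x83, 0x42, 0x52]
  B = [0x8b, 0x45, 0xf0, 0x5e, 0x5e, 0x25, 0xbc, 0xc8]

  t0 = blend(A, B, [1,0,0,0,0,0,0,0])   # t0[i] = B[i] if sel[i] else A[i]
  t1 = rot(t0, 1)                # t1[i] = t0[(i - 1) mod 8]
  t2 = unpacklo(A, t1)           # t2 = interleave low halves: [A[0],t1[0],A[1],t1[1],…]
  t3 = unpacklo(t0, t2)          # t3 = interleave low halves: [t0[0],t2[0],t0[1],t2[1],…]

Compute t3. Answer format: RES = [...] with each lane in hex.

t0 = [0x8b, 0x89, 0xc3, 0x77, 0x2b, 0x83, 0x42, 0x52]
t1 = [0x52, 0x8b, 0x89, 0xc3, 0x77, 0x2b, 0x83, 0x42]
t2 = [0xad, 0x52, 0x89, 0x8b, 0xc3, 0x89, 0x77, 0xc3]
t3 = [0x8b, 0xad, 0x89, 0x52, 0xc3, 0x89, 0x77, 0x8b]

RES = [ 0x8b  0xad  0x89  0x52  0xc3  0x89  0x77  0x8b ]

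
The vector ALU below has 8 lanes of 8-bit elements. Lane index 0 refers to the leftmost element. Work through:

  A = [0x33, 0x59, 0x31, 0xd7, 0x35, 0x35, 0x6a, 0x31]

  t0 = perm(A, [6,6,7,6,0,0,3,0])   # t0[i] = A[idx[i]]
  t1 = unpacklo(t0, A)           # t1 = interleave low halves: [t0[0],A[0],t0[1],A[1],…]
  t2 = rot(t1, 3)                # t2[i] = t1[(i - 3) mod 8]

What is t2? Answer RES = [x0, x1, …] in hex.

RES = [0x31, 0x6a, 0xd7, 0x6a, 0x33, 0x6a, 0x59, 0x31]

→ t0 |6a|6a|31|6a|33|33|d7|33|
→ t1 |6a|33|6a|59|31|31|6a|d7|
→ t2 |31|6a|d7|6a|33|6a|59|31|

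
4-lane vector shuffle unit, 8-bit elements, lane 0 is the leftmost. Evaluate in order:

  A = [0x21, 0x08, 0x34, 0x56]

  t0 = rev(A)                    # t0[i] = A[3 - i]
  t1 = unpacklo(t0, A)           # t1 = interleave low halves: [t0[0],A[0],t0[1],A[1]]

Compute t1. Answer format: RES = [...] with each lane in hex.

RES = [0x56, 0x21, 0x34, 0x08]

  t0: 56 34 08 21
  t1: 56 21 34 08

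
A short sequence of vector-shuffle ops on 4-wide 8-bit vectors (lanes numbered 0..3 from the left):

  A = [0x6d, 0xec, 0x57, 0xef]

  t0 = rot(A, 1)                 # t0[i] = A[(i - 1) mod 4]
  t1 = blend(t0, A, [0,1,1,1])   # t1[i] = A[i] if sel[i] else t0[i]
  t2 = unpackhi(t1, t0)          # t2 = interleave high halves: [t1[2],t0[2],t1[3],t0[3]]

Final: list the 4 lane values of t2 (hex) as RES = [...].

→ t0 |ef|6d|ec|57|
→ t1 |ef|ec|57|ef|
→ t2 |57|ec|ef|57|

RES = [ 0x57  0xec  0xef  0x57 ]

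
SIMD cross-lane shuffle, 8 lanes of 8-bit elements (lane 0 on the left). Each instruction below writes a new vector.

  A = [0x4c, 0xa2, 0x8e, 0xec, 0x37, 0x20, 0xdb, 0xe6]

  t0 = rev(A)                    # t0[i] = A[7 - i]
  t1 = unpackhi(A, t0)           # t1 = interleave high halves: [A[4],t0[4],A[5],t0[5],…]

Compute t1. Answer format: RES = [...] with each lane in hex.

RES = [0x37, 0xec, 0x20, 0x8e, 0xdb, 0xa2, 0xe6, 0x4c]

  t0: e6 db 20 37 ec 8e a2 4c
  t1: 37 ec 20 8e db a2 e6 4c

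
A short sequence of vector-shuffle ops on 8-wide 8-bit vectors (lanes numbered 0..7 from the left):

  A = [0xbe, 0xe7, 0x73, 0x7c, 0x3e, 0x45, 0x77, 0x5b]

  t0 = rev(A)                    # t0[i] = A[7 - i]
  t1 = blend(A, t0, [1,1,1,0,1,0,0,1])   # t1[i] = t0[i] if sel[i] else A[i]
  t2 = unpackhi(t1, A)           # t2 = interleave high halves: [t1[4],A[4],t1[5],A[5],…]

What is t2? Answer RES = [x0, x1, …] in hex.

RES = [0x7c, 0x3e, 0x45, 0x45, 0x77, 0x77, 0xbe, 0x5b]

  t0: 5b 77 45 3e 7c 73 e7 be
  t1: 5b 77 45 7c 7c 45 77 be
  t2: 7c 3e 45 45 77 77 be 5b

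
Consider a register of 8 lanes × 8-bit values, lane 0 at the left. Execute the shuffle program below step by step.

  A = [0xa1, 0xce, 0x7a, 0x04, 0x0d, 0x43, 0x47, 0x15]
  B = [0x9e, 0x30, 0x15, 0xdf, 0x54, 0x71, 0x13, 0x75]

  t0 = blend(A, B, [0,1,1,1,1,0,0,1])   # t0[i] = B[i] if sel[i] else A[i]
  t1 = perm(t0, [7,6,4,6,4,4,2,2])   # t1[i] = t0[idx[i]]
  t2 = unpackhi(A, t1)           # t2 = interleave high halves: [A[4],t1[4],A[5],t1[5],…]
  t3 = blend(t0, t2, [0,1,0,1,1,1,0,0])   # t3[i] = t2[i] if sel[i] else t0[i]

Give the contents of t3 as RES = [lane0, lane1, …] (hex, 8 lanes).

→ t0 |a1|30|15|df|54|43|47|75|
→ t1 |75|47|54|47|54|54|15|15|
→ t2 |0d|54|43|54|47|15|15|15|
→ t3 |a1|54|15|54|47|15|47|75|

RES = [ 0xa1  0x54  0x15  0x54  0x47  0x15  0x47  0x75 ]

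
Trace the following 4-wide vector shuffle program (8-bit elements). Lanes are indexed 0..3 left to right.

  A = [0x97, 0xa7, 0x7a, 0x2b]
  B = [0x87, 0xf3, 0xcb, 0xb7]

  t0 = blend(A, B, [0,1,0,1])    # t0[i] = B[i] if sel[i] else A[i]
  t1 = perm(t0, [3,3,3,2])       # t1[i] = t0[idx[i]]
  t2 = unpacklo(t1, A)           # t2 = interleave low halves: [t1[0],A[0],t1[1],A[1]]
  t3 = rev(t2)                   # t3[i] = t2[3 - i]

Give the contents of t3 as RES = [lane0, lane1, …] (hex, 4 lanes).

RES = [ 0xa7  0xb7  0x97  0xb7 ]

→ t0 |97|f3|7a|b7|
→ t1 |b7|b7|b7|7a|
→ t2 |b7|97|b7|a7|
→ t3 |a7|b7|97|b7|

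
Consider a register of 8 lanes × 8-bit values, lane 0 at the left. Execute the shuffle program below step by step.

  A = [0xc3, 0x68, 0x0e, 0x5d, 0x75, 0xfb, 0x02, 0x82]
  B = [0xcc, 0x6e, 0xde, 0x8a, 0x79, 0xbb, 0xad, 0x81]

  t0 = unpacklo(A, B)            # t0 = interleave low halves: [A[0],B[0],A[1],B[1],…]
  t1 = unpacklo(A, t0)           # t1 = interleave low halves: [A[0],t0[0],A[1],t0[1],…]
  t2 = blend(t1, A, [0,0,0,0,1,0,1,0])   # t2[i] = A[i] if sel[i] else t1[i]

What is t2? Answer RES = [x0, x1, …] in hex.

  t0: c3 cc 68 6e 0e de 5d 8a
  t1: c3 c3 68 cc 0e 68 5d 6e
  t2: c3 c3 68 cc 75 68 02 6e

RES = [ 0xc3  0xc3  0x68  0xcc  0x75  0x68  0x02  0x6e ]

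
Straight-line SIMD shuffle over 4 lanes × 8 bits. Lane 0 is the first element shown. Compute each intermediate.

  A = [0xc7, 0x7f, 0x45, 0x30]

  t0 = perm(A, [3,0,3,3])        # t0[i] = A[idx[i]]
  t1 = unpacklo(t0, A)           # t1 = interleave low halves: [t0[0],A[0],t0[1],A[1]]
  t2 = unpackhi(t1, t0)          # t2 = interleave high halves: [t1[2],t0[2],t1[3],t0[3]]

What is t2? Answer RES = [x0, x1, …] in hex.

RES = [0xc7, 0x30, 0x7f, 0x30]

  t0: 30 c7 30 30
  t1: 30 c7 c7 7f
  t2: c7 30 7f 30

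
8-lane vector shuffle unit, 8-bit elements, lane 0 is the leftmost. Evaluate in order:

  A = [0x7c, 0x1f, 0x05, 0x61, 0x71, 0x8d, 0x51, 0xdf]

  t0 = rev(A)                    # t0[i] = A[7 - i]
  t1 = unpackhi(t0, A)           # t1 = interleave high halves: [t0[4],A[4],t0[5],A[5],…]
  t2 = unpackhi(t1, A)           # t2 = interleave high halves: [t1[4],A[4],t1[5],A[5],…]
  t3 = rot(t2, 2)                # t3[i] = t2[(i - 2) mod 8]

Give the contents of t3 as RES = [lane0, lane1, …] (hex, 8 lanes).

RES = [ 0xdf  0xdf  0x1f  0x71  0x51  0x8d  0x7c  0x51 ]

t0 = [0xdf, 0x51, 0x8d, 0x71, 0x61, 0x05, 0x1f, 0x7c]
t1 = [0x61, 0x71, 0x05, 0x8d, 0x1f, 0x51, 0x7c, 0xdf]
t2 = [0x1f, 0x71, 0x51, 0x8d, 0x7c, 0x51, 0xdf, 0xdf]
t3 = [0xdf, 0xdf, 0x1f, 0x71, 0x51, 0x8d, 0x7c, 0x51]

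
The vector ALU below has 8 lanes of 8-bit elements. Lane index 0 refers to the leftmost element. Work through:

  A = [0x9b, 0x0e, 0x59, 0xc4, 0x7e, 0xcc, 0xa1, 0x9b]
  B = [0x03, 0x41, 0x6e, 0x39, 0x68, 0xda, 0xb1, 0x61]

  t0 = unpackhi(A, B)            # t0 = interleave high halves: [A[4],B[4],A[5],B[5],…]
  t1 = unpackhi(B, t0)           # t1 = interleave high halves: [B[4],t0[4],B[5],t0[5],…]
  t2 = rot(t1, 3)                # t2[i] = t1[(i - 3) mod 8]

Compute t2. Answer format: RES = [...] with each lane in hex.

  t0: 7e 68 cc da a1 b1 9b 61
  t1: 68 a1 da b1 b1 9b 61 61
  t2: 9b 61 61 68 a1 da b1 b1

RES = [ 0x9b  0x61  0x61  0x68  0xa1  0xda  0xb1  0xb1 ]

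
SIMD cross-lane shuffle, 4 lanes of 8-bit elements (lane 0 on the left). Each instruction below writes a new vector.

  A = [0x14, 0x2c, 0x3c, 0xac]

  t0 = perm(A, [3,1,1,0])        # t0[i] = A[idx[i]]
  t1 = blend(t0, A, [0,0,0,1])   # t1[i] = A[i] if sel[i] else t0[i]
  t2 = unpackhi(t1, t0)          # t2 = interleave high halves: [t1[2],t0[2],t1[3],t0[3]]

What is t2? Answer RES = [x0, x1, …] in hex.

RES = [0x2c, 0x2c, 0xac, 0x14]

t0 = [0xac, 0x2c, 0x2c, 0x14]
t1 = [0xac, 0x2c, 0x2c, 0xac]
t2 = [0x2c, 0x2c, 0xac, 0x14]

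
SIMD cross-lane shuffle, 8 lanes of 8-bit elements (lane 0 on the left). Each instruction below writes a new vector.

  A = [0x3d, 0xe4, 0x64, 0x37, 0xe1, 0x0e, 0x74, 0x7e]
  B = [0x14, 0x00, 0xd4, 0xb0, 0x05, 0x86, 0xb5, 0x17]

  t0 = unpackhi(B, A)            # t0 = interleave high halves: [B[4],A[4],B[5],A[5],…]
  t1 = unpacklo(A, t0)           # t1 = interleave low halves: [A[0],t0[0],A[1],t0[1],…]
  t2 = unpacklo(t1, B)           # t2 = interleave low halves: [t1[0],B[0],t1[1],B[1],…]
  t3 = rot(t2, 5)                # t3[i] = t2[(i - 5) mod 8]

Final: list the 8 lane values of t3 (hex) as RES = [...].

→ t0 |05|e1|86|0e|b5|74|17|7e|
→ t1 |3d|05|e4|e1|64|86|37|0e|
→ t2 |3d|14|05|00|e4|d4|e1|b0|
→ t3 |00|e4|d4|e1|b0|3d|14|05|

RES = [0x00, 0xe4, 0xd4, 0xe1, 0xb0, 0x3d, 0x14, 0x05]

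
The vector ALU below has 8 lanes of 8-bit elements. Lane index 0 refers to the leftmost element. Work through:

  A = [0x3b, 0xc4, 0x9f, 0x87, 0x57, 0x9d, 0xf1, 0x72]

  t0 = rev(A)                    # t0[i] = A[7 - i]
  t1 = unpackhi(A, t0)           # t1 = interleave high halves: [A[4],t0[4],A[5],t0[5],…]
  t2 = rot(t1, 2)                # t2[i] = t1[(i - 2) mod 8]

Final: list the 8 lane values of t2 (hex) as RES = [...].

RES = [0x72, 0x3b, 0x57, 0x87, 0x9d, 0x9f, 0xf1, 0xc4]

  t0: 72 f1 9d 57 87 9f c4 3b
  t1: 57 87 9d 9f f1 c4 72 3b
  t2: 72 3b 57 87 9d 9f f1 c4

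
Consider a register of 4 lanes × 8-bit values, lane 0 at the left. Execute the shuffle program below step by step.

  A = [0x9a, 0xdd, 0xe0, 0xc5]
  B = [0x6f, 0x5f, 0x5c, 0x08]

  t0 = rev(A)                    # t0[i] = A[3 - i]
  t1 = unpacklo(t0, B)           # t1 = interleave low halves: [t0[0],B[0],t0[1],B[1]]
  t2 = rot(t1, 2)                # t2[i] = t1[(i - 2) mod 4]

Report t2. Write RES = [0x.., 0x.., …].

RES = [0xe0, 0x5f, 0xc5, 0x6f]

t0 = [0xc5, 0xe0, 0xdd, 0x9a]
t1 = [0xc5, 0x6f, 0xe0, 0x5f]
t2 = [0xe0, 0x5f, 0xc5, 0x6f]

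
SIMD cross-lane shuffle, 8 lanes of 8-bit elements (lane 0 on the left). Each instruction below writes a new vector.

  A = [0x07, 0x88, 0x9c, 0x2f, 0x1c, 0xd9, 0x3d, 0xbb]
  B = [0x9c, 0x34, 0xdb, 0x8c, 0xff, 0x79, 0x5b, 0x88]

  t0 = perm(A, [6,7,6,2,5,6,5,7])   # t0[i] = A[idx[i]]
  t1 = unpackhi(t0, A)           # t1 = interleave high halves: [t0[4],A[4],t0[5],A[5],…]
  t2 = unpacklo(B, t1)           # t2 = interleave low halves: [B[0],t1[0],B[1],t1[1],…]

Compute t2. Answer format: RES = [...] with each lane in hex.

RES = [0x9c, 0xd9, 0x34, 0x1c, 0xdb, 0x3d, 0x8c, 0xd9]

t0 = [0x3d, 0xbb, 0x3d, 0x9c, 0xd9, 0x3d, 0xd9, 0xbb]
t1 = [0xd9, 0x1c, 0x3d, 0xd9, 0xd9, 0x3d, 0xbb, 0xbb]
t2 = [0x9c, 0xd9, 0x34, 0x1c, 0xdb, 0x3d, 0x8c, 0xd9]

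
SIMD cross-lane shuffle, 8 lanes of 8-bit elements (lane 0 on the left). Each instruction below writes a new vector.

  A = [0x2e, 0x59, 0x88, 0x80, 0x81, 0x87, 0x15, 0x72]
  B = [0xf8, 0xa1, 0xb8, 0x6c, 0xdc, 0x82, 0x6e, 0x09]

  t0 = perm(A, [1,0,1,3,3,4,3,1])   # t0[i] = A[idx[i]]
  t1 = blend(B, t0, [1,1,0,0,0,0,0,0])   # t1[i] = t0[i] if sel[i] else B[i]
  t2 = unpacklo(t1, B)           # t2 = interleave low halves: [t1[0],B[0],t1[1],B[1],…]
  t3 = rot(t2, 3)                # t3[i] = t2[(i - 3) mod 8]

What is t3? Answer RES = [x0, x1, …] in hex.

→ t0 |59|2e|59|80|80|81|80|59|
→ t1 |59|2e|b8|6c|dc|82|6e|09|
→ t2 |59|f8|2e|a1|b8|b8|6c|6c|
→ t3 |b8|6c|6c|59|f8|2e|a1|b8|

RES = [ 0xb8  0x6c  0x6c  0x59  0xf8  0x2e  0xa1  0xb8 ]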